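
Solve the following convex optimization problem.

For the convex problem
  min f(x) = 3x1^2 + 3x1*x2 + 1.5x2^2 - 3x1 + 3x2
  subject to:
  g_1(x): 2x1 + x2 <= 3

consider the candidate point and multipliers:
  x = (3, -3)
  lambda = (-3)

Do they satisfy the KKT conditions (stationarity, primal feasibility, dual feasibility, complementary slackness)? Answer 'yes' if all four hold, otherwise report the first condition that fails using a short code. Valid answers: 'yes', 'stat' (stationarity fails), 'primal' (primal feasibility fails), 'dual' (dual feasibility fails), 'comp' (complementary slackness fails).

Gradient of f: grad f(x) = Q x + c = (6, 3)
Constraint values g_i(x) = a_i^T x - b_i:
  g_1((3, -3)) = 0
Stationarity residual: grad f(x) + sum_i lambda_i a_i = (0, 0)
  -> stationarity OK
Primal feasibility (all g_i <= 0): OK
Dual feasibility (all lambda_i >= 0): FAILS
Complementary slackness (lambda_i * g_i(x) = 0 for all i): OK

Verdict: the first failing condition is dual_feasibility -> dual.

dual


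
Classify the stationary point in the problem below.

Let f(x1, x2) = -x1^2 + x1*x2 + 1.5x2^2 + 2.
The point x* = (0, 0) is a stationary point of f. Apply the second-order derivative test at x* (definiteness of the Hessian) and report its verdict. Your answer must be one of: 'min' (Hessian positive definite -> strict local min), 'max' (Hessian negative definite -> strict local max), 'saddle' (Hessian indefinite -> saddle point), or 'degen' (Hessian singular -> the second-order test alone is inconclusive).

Compute the Hessian H = grad^2 f:
  H = [[-2, 1], [1, 3]]
Verify stationarity: grad f(x*) = H x* + g = (0, 0).
Eigenvalues of H: -2.1926, 3.1926.
Eigenvalues have mixed signs, so H is indefinite -> x* is a saddle point.

saddle


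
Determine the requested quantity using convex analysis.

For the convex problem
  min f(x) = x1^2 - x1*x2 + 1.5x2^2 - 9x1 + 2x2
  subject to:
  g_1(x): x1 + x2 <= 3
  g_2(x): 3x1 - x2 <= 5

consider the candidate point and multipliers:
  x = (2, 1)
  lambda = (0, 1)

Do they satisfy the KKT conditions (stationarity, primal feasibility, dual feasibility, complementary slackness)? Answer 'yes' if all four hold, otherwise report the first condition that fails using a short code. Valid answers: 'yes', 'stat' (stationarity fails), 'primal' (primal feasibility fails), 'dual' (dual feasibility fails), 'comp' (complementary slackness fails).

Gradient of f: grad f(x) = Q x + c = (-6, 3)
Constraint values g_i(x) = a_i^T x - b_i:
  g_1((2, 1)) = 0
  g_2((2, 1)) = 0
Stationarity residual: grad f(x) + sum_i lambda_i a_i = (-3, 2)
  -> stationarity FAILS
Primal feasibility (all g_i <= 0): OK
Dual feasibility (all lambda_i >= 0): OK
Complementary slackness (lambda_i * g_i(x) = 0 for all i): OK

Verdict: the first failing condition is stationarity -> stat.

stat


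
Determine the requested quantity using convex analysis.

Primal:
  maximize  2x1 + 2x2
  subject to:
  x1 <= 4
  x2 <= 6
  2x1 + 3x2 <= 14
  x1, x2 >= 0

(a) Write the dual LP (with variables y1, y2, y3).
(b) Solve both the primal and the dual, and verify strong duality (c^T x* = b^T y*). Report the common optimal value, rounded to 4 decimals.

The standard primal-dual pair for 'max c^T x s.t. A x <= b, x >= 0' is:
  Dual:  min b^T y  s.t.  A^T y >= c,  y >= 0.

So the dual LP is:
  minimize  4y1 + 6y2 + 14y3
  subject to:
    y1 + 2y3 >= 2
    y2 + 3y3 >= 2
    y1, y2, y3 >= 0

Solving the primal: x* = (4, 2).
  primal value c^T x* = 12.
Solving the dual: y* = (0.6667, 0, 0.6667).
  dual value b^T y* = 12.
Strong duality: c^T x* = b^T y*. Confirmed.

12


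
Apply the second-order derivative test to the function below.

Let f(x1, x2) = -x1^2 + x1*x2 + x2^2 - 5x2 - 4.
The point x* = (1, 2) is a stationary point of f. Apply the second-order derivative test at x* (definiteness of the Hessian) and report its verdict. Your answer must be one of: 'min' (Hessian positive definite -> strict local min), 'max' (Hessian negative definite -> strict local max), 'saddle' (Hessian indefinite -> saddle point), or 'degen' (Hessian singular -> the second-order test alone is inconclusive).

Compute the Hessian H = grad^2 f:
  H = [[-2, 1], [1, 2]]
Verify stationarity: grad f(x*) = H x* + g = (0, 0).
Eigenvalues of H: -2.2361, 2.2361.
Eigenvalues have mixed signs, so H is indefinite -> x* is a saddle point.

saddle


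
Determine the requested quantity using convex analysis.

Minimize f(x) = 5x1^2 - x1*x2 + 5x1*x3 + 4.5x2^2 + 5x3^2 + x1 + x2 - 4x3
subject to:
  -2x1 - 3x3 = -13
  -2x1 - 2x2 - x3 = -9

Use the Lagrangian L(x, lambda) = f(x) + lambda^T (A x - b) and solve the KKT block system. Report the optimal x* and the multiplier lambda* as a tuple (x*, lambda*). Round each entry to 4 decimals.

Form the Lagrangian:
  L(x, lambda) = (1/2) x^T Q x + c^T x + lambda^T (A x - b)
Stationarity (grad_x L = 0): Q x + c + A^T lambda = 0.
Primal feasibility: A x = b.

This gives the KKT block system:
  [ Q   A^T ] [ x     ]   [-c ]
  [ A    0  ] [ lambda ] = [ b ]

Solving the linear system:
  x*      = (1.5678, 1.2881, 3.2881)
  lambda* = (10.4025, 5.5127)
  f(x*)   = 87.2754

x* = (1.5678, 1.2881, 3.2881), lambda* = (10.4025, 5.5127)


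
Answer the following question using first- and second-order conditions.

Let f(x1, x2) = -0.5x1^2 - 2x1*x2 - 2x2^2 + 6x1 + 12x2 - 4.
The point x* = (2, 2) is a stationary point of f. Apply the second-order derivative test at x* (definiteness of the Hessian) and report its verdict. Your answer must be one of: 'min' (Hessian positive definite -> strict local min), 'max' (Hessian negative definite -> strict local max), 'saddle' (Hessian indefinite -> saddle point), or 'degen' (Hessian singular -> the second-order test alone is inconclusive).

Compute the Hessian H = grad^2 f:
  H = [[-1, -2], [-2, -4]]
Verify stationarity: grad f(x*) = H x* + g = (0, 0).
Eigenvalues of H: -5, 0.
H has a zero eigenvalue (singular; negative semidefinite but not definite), so H is neither positive definite, negative definite, nor indefinite. The second-order test alone is inconclusive -> degen.
(Indeed, f is constant along the null direction of H through x*, so x* is not a strict local extremum.)

degen


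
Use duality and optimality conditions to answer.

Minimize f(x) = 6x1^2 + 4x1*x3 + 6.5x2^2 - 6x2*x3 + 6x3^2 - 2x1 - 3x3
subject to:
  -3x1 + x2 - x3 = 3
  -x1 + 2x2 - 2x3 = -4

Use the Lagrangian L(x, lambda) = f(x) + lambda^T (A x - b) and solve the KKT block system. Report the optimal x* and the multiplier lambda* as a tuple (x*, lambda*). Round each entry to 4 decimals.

Form the Lagrangian:
  L(x, lambda) = (1/2) x^T Q x + c^T x + lambda^T (A x - b)
Stationarity (grad_x L = 0): Q x + c + A^T lambda = 0.
Primal feasibility: A x = b.

This gives the KKT block system:
  [ Q   A^T ] [ x     ]   [-c ]
  [ A    0  ] [ lambda ] = [ b ]

Solving the linear system:
  x*      = (-2, -0.5385, 2.4615)
  lambda* = (-10.8154, 16.2923)
  f(x*)   = 47.1154

x* = (-2, -0.5385, 2.4615), lambda* = (-10.8154, 16.2923)


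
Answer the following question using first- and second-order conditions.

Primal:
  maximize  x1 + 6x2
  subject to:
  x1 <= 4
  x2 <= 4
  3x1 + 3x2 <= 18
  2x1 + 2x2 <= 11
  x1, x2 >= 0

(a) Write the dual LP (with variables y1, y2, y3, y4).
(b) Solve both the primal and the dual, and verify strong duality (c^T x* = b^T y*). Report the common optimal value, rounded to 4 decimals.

The standard primal-dual pair for 'max c^T x s.t. A x <= b, x >= 0' is:
  Dual:  min b^T y  s.t.  A^T y >= c,  y >= 0.

So the dual LP is:
  minimize  4y1 + 4y2 + 18y3 + 11y4
  subject to:
    y1 + 3y3 + 2y4 >= 1
    y2 + 3y3 + 2y4 >= 6
    y1, y2, y3, y4 >= 0

Solving the primal: x* = (1.5, 4).
  primal value c^T x* = 25.5.
Solving the dual: y* = (0, 5, 0, 0.5).
  dual value b^T y* = 25.5.
Strong duality: c^T x* = b^T y*. Confirmed.

25.5


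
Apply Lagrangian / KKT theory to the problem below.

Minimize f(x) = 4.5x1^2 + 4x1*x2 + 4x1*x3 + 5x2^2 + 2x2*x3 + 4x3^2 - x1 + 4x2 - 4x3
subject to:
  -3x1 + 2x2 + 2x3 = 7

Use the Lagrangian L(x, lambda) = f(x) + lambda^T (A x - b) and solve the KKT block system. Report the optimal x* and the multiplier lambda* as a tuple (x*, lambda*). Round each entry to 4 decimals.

Form the Lagrangian:
  L(x, lambda) = (1/2) x^T Q x + c^T x + lambda^T (A x - b)
Stationarity (grad_x L = 0): Q x + c + A^T lambda = 0.
Primal feasibility: A x = b.

This gives the KKT block system:
  [ Q   A^T ] [ x     ]   [-c ]
  [ A    0  ] [ lambda ] = [ b ]

Solving the linear system:
  x*      = (-1.2237, 0.1419, 1.5226)
  lambda* = (-1.7849)
  f(x*)   = 4.0978

x* = (-1.2237, 0.1419, 1.5226), lambda* = (-1.7849)


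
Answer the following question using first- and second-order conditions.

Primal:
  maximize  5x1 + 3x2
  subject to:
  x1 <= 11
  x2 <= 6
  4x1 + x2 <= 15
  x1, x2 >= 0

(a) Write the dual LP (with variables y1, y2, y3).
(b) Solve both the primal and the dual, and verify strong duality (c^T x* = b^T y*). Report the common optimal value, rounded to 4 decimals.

The standard primal-dual pair for 'max c^T x s.t. A x <= b, x >= 0' is:
  Dual:  min b^T y  s.t.  A^T y >= c,  y >= 0.

So the dual LP is:
  minimize  11y1 + 6y2 + 15y3
  subject to:
    y1 + 4y3 >= 5
    y2 + y3 >= 3
    y1, y2, y3 >= 0

Solving the primal: x* = (2.25, 6).
  primal value c^T x* = 29.25.
Solving the dual: y* = (0, 1.75, 1.25).
  dual value b^T y* = 29.25.
Strong duality: c^T x* = b^T y*. Confirmed.

29.25


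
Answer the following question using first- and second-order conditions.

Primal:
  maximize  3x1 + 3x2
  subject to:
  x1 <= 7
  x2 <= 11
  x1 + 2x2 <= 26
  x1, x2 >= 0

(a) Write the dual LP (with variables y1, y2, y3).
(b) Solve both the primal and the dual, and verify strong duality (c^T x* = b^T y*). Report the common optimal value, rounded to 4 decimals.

The standard primal-dual pair for 'max c^T x s.t. A x <= b, x >= 0' is:
  Dual:  min b^T y  s.t.  A^T y >= c,  y >= 0.

So the dual LP is:
  minimize  7y1 + 11y2 + 26y3
  subject to:
    y1 + y3 >= 3
    y2 + 2y3 >= 3
    y1, y2, y3 >= 0

Solving the primal: x* = (7, 9.5).
  primal value c^T x* = 49.5.
Solving the dual: y* = (1.5, 0, 1.5).
  dual value b^T y* = 49.5.
Strong duality: c^T x* = b^T y*. Confirmed.

49.5


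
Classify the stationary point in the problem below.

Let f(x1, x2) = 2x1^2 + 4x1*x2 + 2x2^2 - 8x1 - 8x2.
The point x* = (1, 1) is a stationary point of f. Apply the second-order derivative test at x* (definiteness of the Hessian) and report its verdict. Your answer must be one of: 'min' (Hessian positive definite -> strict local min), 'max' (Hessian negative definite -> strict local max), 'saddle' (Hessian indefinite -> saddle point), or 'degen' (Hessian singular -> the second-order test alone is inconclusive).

Compute the Hessian H = grad^2 f:
  H = [[4, 4], [4, 4]]
Verify stationarity: grad f(x*) = H x* + g = (0, 0).
Eigenvalues of H: 0, 8.
H has a zero eigenvalue (singular; positive semidefinite but not definite), so H is neither positive definite, negative definite, nor indefinite. The second-order test alone is inconclusive -> degen.
(Indeed, f is constant along the null direction of H through x*, so x* is not a strict local extremum.)

degen


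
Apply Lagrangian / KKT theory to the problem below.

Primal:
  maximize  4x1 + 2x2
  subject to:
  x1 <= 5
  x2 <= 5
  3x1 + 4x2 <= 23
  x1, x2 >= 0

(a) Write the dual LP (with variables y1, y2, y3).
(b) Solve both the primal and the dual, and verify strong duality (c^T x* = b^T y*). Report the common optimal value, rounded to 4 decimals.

The standard primal-dual pair for 'max c^T x s.t. A x <= b, x >= 0' is:
  Dual:  min b^T y  s.t.  A^T y >= c,  y >= 0.

So the dual LP is:
  minimize  5y1 + 5y2 + 23y3
  subject to:
    y1 + 3y3 >= 4
    y2 + 4y3 >= 2
    y1, y2, y3 >= 0

Solving the primal: x* = (5, 2).
  primal value c^T x* = 24.
Solving the dual: y* = (2.5, 0, 0.5).
  dual value b^T y* = 24.
Strong duality: c^T x* = b^T y*. Confirmed.

24


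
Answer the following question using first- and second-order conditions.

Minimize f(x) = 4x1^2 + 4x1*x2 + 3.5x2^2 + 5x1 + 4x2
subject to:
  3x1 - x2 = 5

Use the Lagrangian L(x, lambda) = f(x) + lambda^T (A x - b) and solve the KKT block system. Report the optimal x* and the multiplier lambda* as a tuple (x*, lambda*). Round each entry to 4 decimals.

Form the Lagrangian:
  L(x, lambda) = (1/2) x^T Q x + c^T x + lambda^T (A x - b)
Stationarity (grad_x L = 0): Q x + c + A^T lambda = 0.
Primal feasibility: A x = b.

This gives the KKT block system:
  [ Q   A^T ] [ x     ]   [-c ]
  [ A    0  ] [ lambda ] = [ b ]

Solving the linear system:
  x*      = (1.1368, -1.5895)
  lambda* = (-2.5789)
  f(x*)   = 6.1105

x* = (1.1368, -1.5895), lambda* = (-2.5789)


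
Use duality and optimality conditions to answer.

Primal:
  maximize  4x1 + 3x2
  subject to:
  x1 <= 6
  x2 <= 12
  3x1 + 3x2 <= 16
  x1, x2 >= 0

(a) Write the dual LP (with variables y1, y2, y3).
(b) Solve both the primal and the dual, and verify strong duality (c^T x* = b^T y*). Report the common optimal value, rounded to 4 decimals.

The standard primal-dual pair for 'max c^T x s.t. A x <= b, x >= 0' is:
  Dual:  min b^T y  s.t.  A^T y >= c,  y >= 0.

So the dual LP is:
  minimize  6y1 + 12y2 + 16y3
  subject to:
    y1 + 3y3 >= 4
    y2 + 3y3 >= 3
    y1, y2, y3 >= 0

Solving the primal: x* = (5.3333, 0).
  primal value c^T x* = 21.3333.
Solving the dual: y* = (0, 0, 1.3333).
  dual value b^T y* = 21.3333.
Strong duality: c^T x* = b^T y*. Confirmed.

21.3333


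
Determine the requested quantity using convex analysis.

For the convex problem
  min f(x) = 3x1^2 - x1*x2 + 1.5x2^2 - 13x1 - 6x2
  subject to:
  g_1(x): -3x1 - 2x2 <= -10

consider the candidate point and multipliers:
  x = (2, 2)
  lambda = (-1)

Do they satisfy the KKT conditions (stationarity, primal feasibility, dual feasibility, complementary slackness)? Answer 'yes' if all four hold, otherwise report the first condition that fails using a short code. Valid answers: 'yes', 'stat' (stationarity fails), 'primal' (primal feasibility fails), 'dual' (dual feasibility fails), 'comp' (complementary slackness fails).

Gradient of f: grad f(x) = Q x + c = (-3, -2)
Constraint values g_i(x) = a_i^T x - b_i:
  g_1((2, 2)) = 0
Stationarity residual: grad f(x) + sum_i lambda_i a_i = (0, 0)
  -> stationarity OK
Primal feasibility (all g_i <= 0): OK
Dual feasibility (all lambda_i >= 0): FAILS
Complementary slackness (lambda_i * g_i(x) = 0 for all i): OK

Verdict: the first failing condition is dual_feasibility -> dual.

dual


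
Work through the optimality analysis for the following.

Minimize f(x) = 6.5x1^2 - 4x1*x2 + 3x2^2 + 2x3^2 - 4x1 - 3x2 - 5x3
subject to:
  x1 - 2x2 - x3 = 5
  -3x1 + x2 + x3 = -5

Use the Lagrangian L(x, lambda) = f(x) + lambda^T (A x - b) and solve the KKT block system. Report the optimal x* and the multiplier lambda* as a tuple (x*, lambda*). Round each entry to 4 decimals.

Form the Lagrangian:
  L(x, lambda) = (1/2) x^T Q x + c^T x + lambda^T (A x - b)
Stationarity (grad_x L = 0): Q x + c + A^T lambda = 0.
Primal feasibility: A x = b.

This gives the KKT block system:
  [ Q   A^T ] [ x     ]   [-c ]
  [ A    0  ] [ lambda ] = [ b ]

Solving the linear system:
  x*      = (0.8039, -1.6078, -0.9804)
  lambda* = (-6.9412, 1.9804)
  f(x*)   = 25.5588

x* = (0.8039, -1.6078, -0.9804), lambda* = (-6.9412, 1.9804)


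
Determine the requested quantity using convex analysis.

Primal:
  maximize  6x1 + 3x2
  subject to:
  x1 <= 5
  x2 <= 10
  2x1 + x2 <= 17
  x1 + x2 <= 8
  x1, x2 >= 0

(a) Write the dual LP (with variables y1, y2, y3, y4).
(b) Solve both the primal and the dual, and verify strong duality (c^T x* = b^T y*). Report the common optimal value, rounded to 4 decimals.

The standard primal-dual pair for 'max c^T x s.t. A x <= b, x >= 0' is:
  Dual:  min b^T y  s.t.  A^T y >= c,  y >= 0.

So the dual LP is:
  minimize  5y1 + 10y2 + 17y3 + 8y4
  subject to:
    y1 + 2y3 + y4 >= 6
    y2 + y3 + y4 >= 3
    y1, y2, y3, y4 >= 0

Solving the primal: x* = (5, 3).
  primal value c^T x* = 39.
Solving the dual: y* = (3, 0, 0, 3).
  dual value b^T y* = 39.
Strong duality: c^T x* = b^T y*. Confirmed.

39


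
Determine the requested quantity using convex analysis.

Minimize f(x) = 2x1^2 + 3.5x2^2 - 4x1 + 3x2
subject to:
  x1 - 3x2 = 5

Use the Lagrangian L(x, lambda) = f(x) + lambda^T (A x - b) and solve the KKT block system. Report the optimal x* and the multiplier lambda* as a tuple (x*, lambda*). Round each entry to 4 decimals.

Form the Lagrangian:
  L(x, lambda) = (1/2) x^T Q x + c^T x + lambda^T (A x - b)
Stationarity (grad_x L = 0): Q x + c + A^T lambda = 0.
Primal feasibility: A x = b.

This gives the KKT block system:
  [ Q   A^T ] [ x     ]   [-c ]
  [ A    0  ] [ lambda ] = [ b ]

Solving the linear system:
  x*      = (1.4419, -1.186)
  lambda* = (-1.7674)
  f(x*)   = -0.2442

x* = (1.4419, -1.186), lambda* = (-1.7674)


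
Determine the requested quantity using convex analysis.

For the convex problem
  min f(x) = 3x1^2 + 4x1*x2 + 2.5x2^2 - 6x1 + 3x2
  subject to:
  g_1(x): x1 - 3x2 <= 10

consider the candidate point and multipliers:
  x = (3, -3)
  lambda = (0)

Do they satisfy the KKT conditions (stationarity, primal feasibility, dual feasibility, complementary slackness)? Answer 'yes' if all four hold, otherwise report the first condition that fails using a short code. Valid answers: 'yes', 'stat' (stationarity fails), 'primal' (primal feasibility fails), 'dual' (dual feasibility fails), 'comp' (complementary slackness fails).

Gradient of f: grad f(x) = Q x + c = (0, 0)
Constraint values g_i(x) = a_i^T x - b_i:
  g_1((3, -3)) = 2
Stationarity residual: grad f(x) + sum_i lambda_i a_i = (0, 0)
  -> stationarity OK
Primal feasibility (all g_i <= 0): FAILS
Dual feasibility (all lambda_i >= 0): OK
Complementary slackness (lambda_i * g_i(x) = 0 for all i): OK

Verdict: the first failing condition is primal_feasibility -> primal.

primal


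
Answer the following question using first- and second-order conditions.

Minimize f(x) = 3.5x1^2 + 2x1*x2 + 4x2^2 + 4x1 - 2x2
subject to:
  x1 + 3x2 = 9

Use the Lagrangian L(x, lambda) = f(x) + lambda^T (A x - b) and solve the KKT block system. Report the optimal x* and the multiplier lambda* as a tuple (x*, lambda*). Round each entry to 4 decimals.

Form the Lagrangian:
  L(x, lambda) = (1/2) x^T Q x + c^T x + lambda^T (A x - b)
Stationarity (grad_x L = 0): Q x + c + A^T lambda = 0.
Primal feasibility: A x = b.

This gives the KKT block system:
  [ Q   A^T ] [ x     ]   [-c ]
  [ A    0  ] [ lambda ] = [ b ]

Solving the linear system:
  x*      = (-0.4068, 3.1356)
  lambda* = (-7.4237)
  f(x*)   = 29.4576

x* = (-0.4068, 3.1356), lambda* = (-7.4237)


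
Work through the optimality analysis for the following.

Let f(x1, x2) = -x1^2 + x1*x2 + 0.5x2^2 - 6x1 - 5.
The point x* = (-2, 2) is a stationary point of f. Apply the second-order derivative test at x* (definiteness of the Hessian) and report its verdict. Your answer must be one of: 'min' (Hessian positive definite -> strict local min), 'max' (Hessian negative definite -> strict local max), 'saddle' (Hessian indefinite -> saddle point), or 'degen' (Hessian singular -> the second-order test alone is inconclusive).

Compute the Hessian H = grad^2 f:
  H = [[-2, 1], [1, 1]]
Verify stationarity: grad f(x*) = H x* + g = (0, 0).
Eigenvalues of H: -2.3028, 1.3028.
Eigenvalues have mixed signs, so H is indefinite -> x* is a saddle point.

saddle


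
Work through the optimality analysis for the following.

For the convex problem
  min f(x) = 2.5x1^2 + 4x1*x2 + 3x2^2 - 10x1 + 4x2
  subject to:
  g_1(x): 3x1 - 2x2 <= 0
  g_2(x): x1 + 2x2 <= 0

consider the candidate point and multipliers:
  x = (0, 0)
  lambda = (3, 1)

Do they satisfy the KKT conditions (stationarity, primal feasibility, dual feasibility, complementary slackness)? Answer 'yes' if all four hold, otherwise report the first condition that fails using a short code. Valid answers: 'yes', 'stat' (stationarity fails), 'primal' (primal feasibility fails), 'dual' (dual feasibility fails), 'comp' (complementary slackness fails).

Gradient of f: grad f(x) = Q x + c = (-10, 4)
Constraint values g_i(x) = a_i^T x - b_i:
  g_1((0, 0)) = 0
  g_2((0, 0)) = 0
Stationarity residual: grad f(x) + sum_i lambda_i a_i = (0, 0)
  -> stationarity OK
Primal feasibility (all g_i <= 0): OK
Dual feasibility (all lambda_i >= 0): OK
Complementary slackness (lambda_i * g_i(x) = 0 for all i): OK

Verdict: yes, KKT holds.

yes


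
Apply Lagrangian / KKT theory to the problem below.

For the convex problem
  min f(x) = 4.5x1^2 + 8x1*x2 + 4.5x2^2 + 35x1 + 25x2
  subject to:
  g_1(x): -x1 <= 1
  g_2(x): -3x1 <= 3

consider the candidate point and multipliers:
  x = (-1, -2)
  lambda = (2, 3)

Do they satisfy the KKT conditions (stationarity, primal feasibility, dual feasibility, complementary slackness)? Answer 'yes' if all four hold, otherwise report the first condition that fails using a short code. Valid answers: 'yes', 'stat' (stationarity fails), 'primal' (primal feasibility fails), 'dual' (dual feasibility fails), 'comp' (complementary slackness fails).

Gradient of f: grad f(x) = Q x + c = (10, -1)
Constraint values g_i(x) = a_i^T x - b_i:
  g_1((-1, -2)) = 0
  g_2((-1, -2)) = 0
Stationarity residual: grad f(x) + sum_i lambda_i a_i = (-1, -1)
  -> stationarity FAILS
Primal feasibility (all g_i <= 0): OK
Dual feasibility (all lambda_i >= 0): OK
Complementary slackness (lambda_i * g_i(x) = 0 for all i): OK

Verdict: the first failing condition is stationarity -> stat.

stat


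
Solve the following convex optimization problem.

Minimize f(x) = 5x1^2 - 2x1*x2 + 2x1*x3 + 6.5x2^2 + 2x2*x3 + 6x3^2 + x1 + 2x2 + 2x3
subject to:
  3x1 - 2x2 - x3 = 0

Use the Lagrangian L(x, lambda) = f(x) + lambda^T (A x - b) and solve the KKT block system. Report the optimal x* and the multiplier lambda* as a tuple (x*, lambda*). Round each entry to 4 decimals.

Form the Lagrangian:
  L(x, lambda) = (1/2) x^T Q x + c^T x + lambda^T (A x - b)
Stationarity (grad_x L = 0): Q x + c + A^T lambda = 0.
Primal feasibility: A x = b.

This gives the KKT block system:
  [ Q   A^T ] [ x     ]   [-c ]
  [ A    0  ] [ lambda ] = [ b ]

Solving the linear system:
  x*      = (-0.1331, -0.143, -0.1131)
  lambda* = (0.0903)
  f(x*)   = -0.3227

x* = (-0.1331, -0.143, -0.1131), lambda* = (0.0903)


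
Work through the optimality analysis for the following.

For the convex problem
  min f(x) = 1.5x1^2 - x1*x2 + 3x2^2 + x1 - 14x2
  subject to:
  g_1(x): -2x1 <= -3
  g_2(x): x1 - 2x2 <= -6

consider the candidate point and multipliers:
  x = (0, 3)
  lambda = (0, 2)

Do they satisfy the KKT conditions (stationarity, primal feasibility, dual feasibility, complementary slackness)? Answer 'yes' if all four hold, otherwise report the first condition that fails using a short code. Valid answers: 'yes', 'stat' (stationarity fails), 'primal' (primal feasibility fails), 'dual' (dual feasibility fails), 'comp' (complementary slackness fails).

Gradient of f: grad f(x) = Q x + c = (-2, 4)
Constraint values g_i(x) = a_i^T x - b_i:
  g_1((0, 3)) = 3
  g_2((0, 3)) = 0
Stationarity residual: grad f(x) + sum_i lambda_i a_i = (0, 0)
  -> stationarity OK
Primal feasibility (all g_i <= 0): FAILS
Dual feasibility (all lambda_i >= 0): OK
Complementary slackness (lambda_i * g_i(x) = 0 for all i): OK

Verdict: the first failing condition is primal_feasibility -> primal.

primal


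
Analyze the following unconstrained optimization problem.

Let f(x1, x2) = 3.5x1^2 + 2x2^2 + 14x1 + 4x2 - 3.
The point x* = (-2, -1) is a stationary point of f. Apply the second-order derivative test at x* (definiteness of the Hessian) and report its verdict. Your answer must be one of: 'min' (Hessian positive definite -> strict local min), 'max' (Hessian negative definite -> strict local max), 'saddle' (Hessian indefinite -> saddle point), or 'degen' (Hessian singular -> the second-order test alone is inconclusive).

Compute the Hessian H = grad^2 f:
  H = [[7, 0], [0, 4]]
Verify stationarity: grad f(x*) = H x* + g = (0, 0).
Eigenvalues of H: 4, 7.
Both eigenvalues > 0, so H is positive definite -> x* is a strict local min.

min


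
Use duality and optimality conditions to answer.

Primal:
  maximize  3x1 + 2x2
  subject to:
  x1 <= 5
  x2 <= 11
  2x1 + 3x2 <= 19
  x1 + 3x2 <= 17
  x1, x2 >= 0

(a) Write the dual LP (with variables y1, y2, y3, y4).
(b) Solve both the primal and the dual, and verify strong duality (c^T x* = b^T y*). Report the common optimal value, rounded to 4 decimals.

The standard primal-dual pair for 'max c^T x s.t. A x <= b, x >= 0' is:
  Dual:  min b^T y  s.t.  A^T y >= c,  y >= 0.

So the dual LP is:
  minimize  5y1 + 11y2 + 19y3 + 17y4
  subject to:
    y1 + 2y3 + y4 >= 3
    y2 + 3y3 + 3y4 >= 2
    y1, y2, y3, y4 >= 0

Solving the primal: x* = (5, 3).
  primal value c^T x* = 21.
Solving the dual: y* = (1.6667, 0, 0.6667, 0).
  dual value b^T y* = 21.
Strong duality: c^T x* = b^T y*. Confirmed.

21


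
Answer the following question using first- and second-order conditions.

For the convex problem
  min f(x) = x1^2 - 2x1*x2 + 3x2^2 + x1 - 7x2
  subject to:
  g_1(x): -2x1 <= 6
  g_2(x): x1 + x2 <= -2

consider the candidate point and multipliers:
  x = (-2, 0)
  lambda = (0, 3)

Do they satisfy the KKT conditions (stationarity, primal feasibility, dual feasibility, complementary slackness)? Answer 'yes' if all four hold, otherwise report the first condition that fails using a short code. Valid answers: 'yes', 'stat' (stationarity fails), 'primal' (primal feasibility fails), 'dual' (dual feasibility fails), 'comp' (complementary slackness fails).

Gradient of f: grad f(x) = Q x + c = (-3, -3)
Constraint values g_i(x) = a_i^T x - b_i:
  g_1((-2, 0)) = -2
  g_2((-2, 0)) = 0
Stationarity residual: grad f(x) + sum_i lambda_i a_i = (0, 0)
  -> stationarity OK
Primal feasibility (all g_i <= 0): OK
Dual feasibility (all lambda_i >= 0): OK
Complementary slackness (lambda_i * g_i(x) = 0 for all i): OK

Verdict: yes, KKT holds.

yes


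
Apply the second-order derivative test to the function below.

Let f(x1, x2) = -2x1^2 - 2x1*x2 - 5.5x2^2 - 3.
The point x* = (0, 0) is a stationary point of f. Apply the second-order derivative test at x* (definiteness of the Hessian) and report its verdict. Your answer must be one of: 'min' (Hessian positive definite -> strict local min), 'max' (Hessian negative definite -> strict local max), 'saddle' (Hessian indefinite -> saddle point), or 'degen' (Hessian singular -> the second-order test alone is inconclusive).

Compute the Hessian H = grad^2 f:
  H = [[-4, -2], [-2, -11]]
Verify stationarity: grad f(x*) = H x* + g = (0, 0).
Eigenvalues of H: -11.5311, -3.4689.
Both eigenvalues < 0, so H is negative definite -> x* is a strict local max.

max


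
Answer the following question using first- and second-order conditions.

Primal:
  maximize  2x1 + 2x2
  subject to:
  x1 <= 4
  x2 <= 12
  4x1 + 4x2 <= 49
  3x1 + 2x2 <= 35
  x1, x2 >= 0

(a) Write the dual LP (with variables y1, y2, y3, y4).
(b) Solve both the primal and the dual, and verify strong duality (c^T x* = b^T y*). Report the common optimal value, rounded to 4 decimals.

The standard primal-dual pair for 'max c^T x s.t. A x <= b, x >= 0' is:
  Dual:  min b^T y  s.t.  A^T y >= c,  y >= 0.

So the dual LP is:
  minimize  4y1 + 12y2 + 49y3 + 35y4
  subject to:
    y1 + 4y3 + 3y4 >= 2
    y2 + 4y3 + 2y4 >= 2
    y1, y2, y3, y4 >= 0

Solving the primal: x* = (4, 8.25).
  primal value c^T x* = 24.5.
Solving the dual: y* = (0, 0, 0.5, 0).
  dual value b^T y* = 24.5.
Strong duality: c^T x* = b^T y*. Confirmed.

24.5


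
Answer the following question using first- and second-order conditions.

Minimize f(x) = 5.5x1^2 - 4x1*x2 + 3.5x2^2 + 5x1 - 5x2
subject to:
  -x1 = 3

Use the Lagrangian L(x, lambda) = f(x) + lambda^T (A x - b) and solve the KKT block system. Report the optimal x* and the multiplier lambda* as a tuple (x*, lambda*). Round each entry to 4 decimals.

Form the Lagrangian:
  L(x, lambda) = (1/2) x^T Q x + c^T x + lambda^T (A x - b)
Stationarity (grad_x L = 0): Q x + c + A^T lambda = 0.
Primal feasibility: A x = b.

This gives the KKT block system:
  [ Q   A^T ] [ x     ]   [-c ]
  [ A    0  ] [ lambda ] = [ b ]

Solving the linear system:
  x*      = (-3, -1)
  lambda* = (-24)
  f(x*)   = 31

x* = (-3, -1), lambda* = (-24)


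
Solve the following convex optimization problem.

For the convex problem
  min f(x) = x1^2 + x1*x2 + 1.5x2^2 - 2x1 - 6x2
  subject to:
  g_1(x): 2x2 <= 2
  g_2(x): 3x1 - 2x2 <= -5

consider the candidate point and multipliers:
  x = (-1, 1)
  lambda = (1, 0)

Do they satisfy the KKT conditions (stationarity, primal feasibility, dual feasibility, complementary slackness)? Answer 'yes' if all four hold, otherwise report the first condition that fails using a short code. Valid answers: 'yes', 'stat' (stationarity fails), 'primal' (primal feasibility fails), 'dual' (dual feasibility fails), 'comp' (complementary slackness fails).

Gradient of f: grad f(x) = Q x + c = (-3, -4)
Constraint values g_i(x) = a_i^T x - b_i:
  g_1((-1, 1)) = 0
  g_2((-1, 1)) = 0
Stationarity residual: grad f(x) + sum_i lambda_i a_i = (-3, -2)
  -> stationarity FAILS
Primal feasibility (all g_i <= 0): OK
Dual feasibility (all lambda_i >= 0): OK
Complementary slackness (lambda_i * g_i(x) = 0 for all i): OK

Verdict: the first failing condition is stationarity -> stat.

stat


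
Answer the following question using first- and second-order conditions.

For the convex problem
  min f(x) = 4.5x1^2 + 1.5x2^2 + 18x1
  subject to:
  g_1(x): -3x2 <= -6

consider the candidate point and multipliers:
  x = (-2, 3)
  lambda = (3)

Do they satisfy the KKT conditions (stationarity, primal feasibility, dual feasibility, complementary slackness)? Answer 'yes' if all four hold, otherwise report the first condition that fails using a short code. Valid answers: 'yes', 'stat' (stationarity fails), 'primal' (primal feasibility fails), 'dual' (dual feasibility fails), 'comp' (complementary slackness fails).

Gradient of f: grad f(x) = Q x + c = (0, 9)
Constraint values g_i(x) = a_i^T x - b_i:
  g_1((-2, 3)) = -3
Stationarity residual: grad f(x) + sum_i lambda_i a_i = (0, 0)
  -> stationarity OK
Primal feasibility (all g_i <= 0): OK
Dual feasibility (all lambda_i >= 0): OK
Complementary slackness (lambda_i * g_i(x) = 0 for all i): FAILS

Verdict: the first failing condition is complementary_slackness -> comp.

comp


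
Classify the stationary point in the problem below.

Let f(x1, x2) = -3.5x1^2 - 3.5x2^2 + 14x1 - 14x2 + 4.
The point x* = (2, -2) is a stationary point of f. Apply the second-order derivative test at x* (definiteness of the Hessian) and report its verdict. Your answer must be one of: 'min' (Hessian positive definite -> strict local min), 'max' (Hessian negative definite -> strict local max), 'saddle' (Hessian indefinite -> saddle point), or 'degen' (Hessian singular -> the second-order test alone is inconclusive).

Compute the Hessian H = grad^2 f:
  H = [[-7, 0], [0, -7]]
Verify stationarity: grad f(x*) = H x* + g = (0, 0).
Eigenvalues of H: -7, -7.
Both eigenvalues < 0, so H is negative definite -> x* is a strict local max.

max


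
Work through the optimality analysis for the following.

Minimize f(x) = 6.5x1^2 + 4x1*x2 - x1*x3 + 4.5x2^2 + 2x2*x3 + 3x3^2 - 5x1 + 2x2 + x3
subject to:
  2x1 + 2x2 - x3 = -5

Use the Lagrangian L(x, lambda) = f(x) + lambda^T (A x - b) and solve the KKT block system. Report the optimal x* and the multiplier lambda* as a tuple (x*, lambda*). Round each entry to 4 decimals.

Form the Lagrangian:
  L(x, lambda) = (1/2) x^T Q x + c^T x + lambda^T (A x - b)
Stationarity (grad_x L = 0): Q x + c + A^T lambda = 0.
Primal feasibility: A x = b.

This gives the KKT block system:
  [ Q   A^T ] [ x     ]   [-c ]
  [ A    0  ] [ lambda ] = [ b ]

Solving the linear system:
  x*      = (0.1943, -1.947, 1.4945)
  lambda* = (5.8786)
  f(x*)   = 13.011

x* = (0.1943, -1.947, 1.4945), lambda* = (5.8786)


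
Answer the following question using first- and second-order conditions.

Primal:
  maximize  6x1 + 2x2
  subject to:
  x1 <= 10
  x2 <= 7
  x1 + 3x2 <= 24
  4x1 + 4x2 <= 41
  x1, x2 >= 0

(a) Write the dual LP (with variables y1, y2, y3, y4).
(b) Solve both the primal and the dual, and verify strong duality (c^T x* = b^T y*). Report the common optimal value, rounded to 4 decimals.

The standard primal-dual pair for 'max c^T x s.t. A x <= b, x >= 0' is:
  Dual:  min b^T y  s.t.  A^T y >= c,  y >= 0.

So the dual LP is:
  minimize  10y1 + 7y2 + 24y3 + 41y4
  subject to:
    y1 + y3 + 4y4 >= 6
    y2 + 3y3 + 4y4 >= 2
    y1, y2, y3, y4 >= 0

Solving the primal: x* = (10, 0.25).
  primal value c^T x* = 60.5.
Solving the dual: y* = (4, 0, 0, 0.5).
  dual value b^T y* = 60.5.
Strong duality: c^T x* = b^T y*. Confirmed.

60.5


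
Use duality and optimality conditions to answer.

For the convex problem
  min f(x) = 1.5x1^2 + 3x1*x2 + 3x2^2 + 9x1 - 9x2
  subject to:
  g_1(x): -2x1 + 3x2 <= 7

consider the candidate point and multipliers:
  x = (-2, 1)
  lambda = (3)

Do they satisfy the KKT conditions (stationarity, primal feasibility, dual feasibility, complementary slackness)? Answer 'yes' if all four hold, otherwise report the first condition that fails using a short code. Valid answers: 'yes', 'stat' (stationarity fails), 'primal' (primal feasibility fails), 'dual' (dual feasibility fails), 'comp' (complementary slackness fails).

Gradient of f: grad f(x) = Q x + c = (6, -9)
Constraint values g_i(x) = a_i^T x - b_i:
  g_1((-2, 1)) = 0
Stationarity residual: grad f(x) + sum_i lambda_i a_i = (0, 0)
  -> stationarity OK
Primal feasibility (all g_i <= 0): OK
Dual feasibility (all lambda_i >= 0): OK
Complementary slackness (lambda_i * g_i(x) = 0 for all i): OK

Verdict: yes, KKT holds.

yes


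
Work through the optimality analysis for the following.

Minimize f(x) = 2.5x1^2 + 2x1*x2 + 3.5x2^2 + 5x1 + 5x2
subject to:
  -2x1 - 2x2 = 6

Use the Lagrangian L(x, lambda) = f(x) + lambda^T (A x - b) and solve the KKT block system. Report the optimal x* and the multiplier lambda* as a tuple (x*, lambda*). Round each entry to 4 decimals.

Form the Lagrangian:
  L(x, lambda) = (1/2) x^T Q x + c^T x + lambda^T (A x - b)
Stationarity (grad_x L = 0): Q x + c + A^T lambda = 0.
Primal feasibility: A x = b.

This gives the KKT block system:
  [ Q   A^T ] [ x     ]   [-c ]
  [ A    0  ] [ lambda ] = [ b ]

Solving the linear system:
  x*      = (-1.875, -1.125)
  lambda* = (-3.3125)
  f(x*)   = 2.4375

x* = (-1.875, -1.125), lambda* = (-3.3125)


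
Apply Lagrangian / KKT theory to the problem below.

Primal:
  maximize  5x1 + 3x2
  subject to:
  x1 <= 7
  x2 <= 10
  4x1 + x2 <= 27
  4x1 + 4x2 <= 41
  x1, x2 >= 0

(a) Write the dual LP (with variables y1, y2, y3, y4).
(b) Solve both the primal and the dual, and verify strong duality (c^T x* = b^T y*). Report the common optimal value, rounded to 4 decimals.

The standard primal-dual pair for 'max c^T x s.t. A x <= b, x >= 0' is:
  Dual:  min b^T y  s.t.  A^T y >= c,  y >= 0.

So the dual LP is:
  minimize  7y1 + 10y2 + 27y3 + 41y4
  subject to:
    y1 + 4y3 + 4y4 >= 5
    y2 + y3 + 4y4 >= 3
    y1, y2, y3, y4 >= 0

Solving the primal: x* = (5.5833, 4.6667).
  primal value c^T x* = 41.9167.
Solving the dual: y* = (0, 0, 0.6667, 0.5833).
  dual value b^T y* = 41.9167.
Strong duality: c^T x* = b^T y*. Confirmed.

41.9167


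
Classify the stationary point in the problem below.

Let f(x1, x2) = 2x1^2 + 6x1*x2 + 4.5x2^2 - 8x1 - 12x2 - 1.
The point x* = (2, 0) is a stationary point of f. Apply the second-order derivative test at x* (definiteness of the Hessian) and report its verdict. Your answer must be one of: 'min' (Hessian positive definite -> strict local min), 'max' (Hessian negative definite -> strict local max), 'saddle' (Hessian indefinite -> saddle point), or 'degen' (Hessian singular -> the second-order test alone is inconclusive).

Compute the Hessian H = grad^2 f:
  H = [[4, 6], [6, 9]]
Verify stationarity: grad f(x*) = H x* + g = (0, 0).
Eigenvalues of H: 0, 13.
H has a zero eigenvalue (singular; positive semidefinite but not definite), so H is neither positive definite, negative definite, nor indefinite. The second-order test alone is inconclusive -> degen.
(Indeed, f is constant along the null direction of H through x*, so x* is not a strict local extremum.)

degen


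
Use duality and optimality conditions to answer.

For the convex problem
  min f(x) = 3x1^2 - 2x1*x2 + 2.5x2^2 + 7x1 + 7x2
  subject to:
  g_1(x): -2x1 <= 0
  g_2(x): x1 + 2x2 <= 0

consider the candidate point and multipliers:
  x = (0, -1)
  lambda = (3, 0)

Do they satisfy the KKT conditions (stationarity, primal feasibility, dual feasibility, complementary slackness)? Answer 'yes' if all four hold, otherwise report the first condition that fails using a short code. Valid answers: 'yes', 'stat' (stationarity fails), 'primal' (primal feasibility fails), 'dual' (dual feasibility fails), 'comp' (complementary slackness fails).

Gradient of f: grad f(x) = Q x + c = (9, 2)
Constraint values g_i(x) = a_i^T x - b_i:
  g_1((0, -1)) = 0
  g_2((0, -1)) = -2
Stationarity residual: grad f(x) + sum_i lambda_i a_i = (3, 2)
  -> stationarity FAILS
Primal feasibility (all g_i <= 0): OK
Dual feasibility (all lambda_i >= 0): OK
Complementary slackness (lambda_i * g_i(x) = 0 for all i): OK

Verdict: the first failing condition is stationarity -> stat.

stat


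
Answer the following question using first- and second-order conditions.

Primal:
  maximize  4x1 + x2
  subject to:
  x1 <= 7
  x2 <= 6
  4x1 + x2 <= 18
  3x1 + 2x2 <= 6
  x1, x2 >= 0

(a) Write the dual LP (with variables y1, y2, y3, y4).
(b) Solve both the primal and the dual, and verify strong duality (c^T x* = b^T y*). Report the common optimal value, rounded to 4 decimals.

The standard primal-dual pair for 'max c^T x s.t. A x <= b, x >= 0' is:
  Dual:  min b^T y  s.t.  A^T y >= c,  y >= 0.

So the dual LP is:
  minimize  7y1 + 6y2 + 18y3 + 6y4
  subject to:
    y1 + 4y3 + 3y4 >= 4
    y2 + y3 + 2y4 >= 1
    y1, y2, y3, y4 >= 0

Solving the primal: x* = (2, 0).
  primal value c^T x* = 8.
Solving the dual: y* = (0, 0, 0, 1.3333).
  dual value b^T y* = 8.
Strong duality: c^T x* = b^T y*. Confirmed.

8


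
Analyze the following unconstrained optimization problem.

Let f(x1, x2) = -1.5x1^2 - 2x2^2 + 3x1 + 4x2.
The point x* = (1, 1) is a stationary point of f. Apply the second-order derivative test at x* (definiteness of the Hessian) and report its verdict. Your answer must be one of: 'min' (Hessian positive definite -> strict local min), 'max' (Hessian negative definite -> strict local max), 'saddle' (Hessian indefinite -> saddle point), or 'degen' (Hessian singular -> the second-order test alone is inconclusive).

Compute the Hessian H = grad^2 f:
  H = [[-3, 0], [0, -4]]
Verify stationarity: grad f(x*) = H x* + g = (0, 0).
Eigenvalues of H: -4, -3.
Both eigenvalues < 0, so H is negative definite -> x* is a strict local max.

max


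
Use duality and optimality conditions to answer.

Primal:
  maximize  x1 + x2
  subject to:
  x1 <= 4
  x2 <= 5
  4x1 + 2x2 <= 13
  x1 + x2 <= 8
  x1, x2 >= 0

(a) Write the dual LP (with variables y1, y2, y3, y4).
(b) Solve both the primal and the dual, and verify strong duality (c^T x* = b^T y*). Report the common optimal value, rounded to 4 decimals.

The standard primal-dual pair for 'max c^T x s.t. A x <= b, x >= 0' is:
  Dual:  min b^T y  s.t.  A^T y >= c,  y >= 0.

So the dual LP is:
  minimize  4y1 + 5y2 + 13y3 + 8y4
  subject to:
    y1 + 4y3 + y4 >= 1
    y2 + 2y3 + y4 >= 1
    y1, y2, y3, y4 >= 0

Solving the primal: x* = (0.75, 5).
  primal value c^T x* = 5.75.
Solving the dual: y* = (0, 0.5, 0.25, 0).
  dual value b^T y* = 5.75.
Strong duality: c^T x* = b^T y*. Confirmed.

5.75


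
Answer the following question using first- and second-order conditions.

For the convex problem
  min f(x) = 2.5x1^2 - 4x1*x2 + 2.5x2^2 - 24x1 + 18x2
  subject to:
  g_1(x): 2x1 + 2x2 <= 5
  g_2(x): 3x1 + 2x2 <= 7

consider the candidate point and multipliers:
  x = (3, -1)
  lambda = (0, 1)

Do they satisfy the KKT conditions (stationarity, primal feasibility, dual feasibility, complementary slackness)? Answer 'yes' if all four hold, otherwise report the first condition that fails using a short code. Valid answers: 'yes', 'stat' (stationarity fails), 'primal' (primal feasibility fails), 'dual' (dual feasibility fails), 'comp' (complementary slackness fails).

Gradient of f: grad f(x) = Q x + c = (-5, 1)
Constraint values g_i(x) = a_i^T x - b_i:
  g_1((3, -1)) = -1
  g_2((3, -1)) = 0
Stationarity residual: grad f(x) + sum_i lambda_i a_i = (-2, 3)
  -> stationarity FAILS
Primal feasibility (all g_i <= 0): OK
Dual feasibility (all lambda_i >= 0): OK
Complementary slackness (lambda_i * g_i(x) = 0 for all i): OK

Verdict: the first failing condition is stationarity -> stat.

stat
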